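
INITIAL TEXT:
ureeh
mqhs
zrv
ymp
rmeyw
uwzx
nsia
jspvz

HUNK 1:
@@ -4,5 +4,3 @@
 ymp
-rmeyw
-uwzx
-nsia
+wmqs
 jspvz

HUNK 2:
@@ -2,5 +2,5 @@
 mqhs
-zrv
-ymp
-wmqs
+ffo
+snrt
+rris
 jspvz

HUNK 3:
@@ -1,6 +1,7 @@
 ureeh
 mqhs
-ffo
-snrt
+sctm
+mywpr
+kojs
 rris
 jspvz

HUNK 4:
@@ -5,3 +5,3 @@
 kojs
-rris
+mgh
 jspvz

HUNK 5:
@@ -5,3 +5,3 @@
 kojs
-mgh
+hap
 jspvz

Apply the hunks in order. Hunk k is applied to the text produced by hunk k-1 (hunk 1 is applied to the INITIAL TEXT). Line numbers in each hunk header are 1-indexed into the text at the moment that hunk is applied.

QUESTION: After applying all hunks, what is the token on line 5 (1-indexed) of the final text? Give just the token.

Hunk 1: at line 4 remove [rmeyw,uwzx,nsia] add [wmqs] -> 6 lines: ureeh mqhs zrv ymp wmqs jspvz
Hunk 2: at line 2 remove [zrv,ymp,wmqs] add [ffo,snrt,rris] -> 6 lines: ureeh mqhs ffo snrt rris jspvz
Hunk 3: at line 1 remove [ffo,snrt] add [sctm,mywpr,kojs] -> 7 lines: ureeh mqhs sctm mywpr kojs rris jspvz
Hunk 4: at line 5 remove [rris] add [mgh] -> 7 lines: ureeh mqhs sctm mywpr kojs mgh jspvz
Hunk 5: at line 5 remove [mgh] add [hap] -> 7 lines: ureeh mqhs sctm mywpr kojs hap jspvz
Final line 5: kojs

Answer: kojs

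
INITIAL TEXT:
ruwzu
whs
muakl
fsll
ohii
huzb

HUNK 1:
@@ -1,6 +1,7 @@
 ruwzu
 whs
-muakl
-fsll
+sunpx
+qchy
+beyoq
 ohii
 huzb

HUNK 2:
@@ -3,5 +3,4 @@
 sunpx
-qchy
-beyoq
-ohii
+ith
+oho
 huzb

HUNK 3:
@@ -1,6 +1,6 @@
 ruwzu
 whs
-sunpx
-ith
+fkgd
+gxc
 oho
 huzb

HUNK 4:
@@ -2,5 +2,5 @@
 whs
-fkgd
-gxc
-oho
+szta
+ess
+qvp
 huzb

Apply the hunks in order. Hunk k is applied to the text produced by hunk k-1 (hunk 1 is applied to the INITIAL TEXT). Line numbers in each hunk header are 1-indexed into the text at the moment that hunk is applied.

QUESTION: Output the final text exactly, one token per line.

Answer: ruwzu
whs
szta
ess
qvp
huzb

Derivation:
Hunk 1: at line 1 remove [muakl,fsll] add [sunpx,qchy,beyoq] -> 7 lines: ruwzu whs sunpx qchy beyoq ohii huzb
Hunk 2: at line 3 remove [qchy,beyoq,ohii] add [ith,oho] -> 6 lines: ruwzu whs sunpx ith oho huzb
Hunk 3: at line 1 remove [sunpx,ith] add [fkgd,gxc] -> 6 lines: ruwzu whs fkgd gxc oho huzb
Hunk 4: at line 2 remove [fkgd,gxc,oho] add [szta,ess,qvp] -> 6 lines: ruwzu whs szta ess qvp huzb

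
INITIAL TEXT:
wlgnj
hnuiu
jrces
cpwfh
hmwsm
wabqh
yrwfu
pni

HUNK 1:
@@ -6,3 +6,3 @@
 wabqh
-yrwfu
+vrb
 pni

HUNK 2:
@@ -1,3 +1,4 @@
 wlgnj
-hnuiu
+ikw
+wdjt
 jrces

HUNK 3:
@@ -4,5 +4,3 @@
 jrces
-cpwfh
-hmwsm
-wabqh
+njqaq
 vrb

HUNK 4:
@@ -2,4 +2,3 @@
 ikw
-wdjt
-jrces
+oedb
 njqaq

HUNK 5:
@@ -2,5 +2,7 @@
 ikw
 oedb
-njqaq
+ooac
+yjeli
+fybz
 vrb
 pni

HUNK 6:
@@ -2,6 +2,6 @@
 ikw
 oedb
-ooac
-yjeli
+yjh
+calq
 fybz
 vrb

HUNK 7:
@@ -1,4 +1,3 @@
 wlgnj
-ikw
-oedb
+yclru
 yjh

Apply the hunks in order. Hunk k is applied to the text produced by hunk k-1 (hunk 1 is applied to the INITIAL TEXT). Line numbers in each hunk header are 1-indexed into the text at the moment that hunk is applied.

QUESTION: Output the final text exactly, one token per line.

Hunk 1: at line 6 remove [yrwfu] add [vrb] -> 8 lines: wlgnj hnuiu jrces cpwfh hmwsm wabqh vrb pni
Hunk 2: at line 1 remove [hnuiu] add [ikw,wdjt] -> 9 lines: wlgnj ikw wdjt jrces cpwfh hmwsm wabqh vrb pni
Hunk 3: at line 4 remove [cpwfh,hmwsm,wabqh] add [njqaq] -> 7 lines: wlgnj ikw wdjt jrces njqaq vrb pni
Hunk 4: at line 2 remove [wdjt,jrces] add [oedb] -> 6 lines: wlgnj ikw oedb njqaq vrb pni
Hunk 5: at line 2 remove [njqaq] add [ooac,yjeli,fybz] -> 8 lines: wlgnj ikw oedb ooac yjeli fybz vrb pni
Hunk 6: at line 2 remove [ooac,yjeli] add [yjh,calq] -> 8 lines: wlgnj ikw oedb yjh calq fybz vrb pni
Hunk 7: at line 1 remove [ikw,oedb] add [yclru] -> 7 lines: wlgnj yclru yjh calq fybz vrb pni

Answer: wlgnj
yclru
yjh
calq
fybz
vrb
pni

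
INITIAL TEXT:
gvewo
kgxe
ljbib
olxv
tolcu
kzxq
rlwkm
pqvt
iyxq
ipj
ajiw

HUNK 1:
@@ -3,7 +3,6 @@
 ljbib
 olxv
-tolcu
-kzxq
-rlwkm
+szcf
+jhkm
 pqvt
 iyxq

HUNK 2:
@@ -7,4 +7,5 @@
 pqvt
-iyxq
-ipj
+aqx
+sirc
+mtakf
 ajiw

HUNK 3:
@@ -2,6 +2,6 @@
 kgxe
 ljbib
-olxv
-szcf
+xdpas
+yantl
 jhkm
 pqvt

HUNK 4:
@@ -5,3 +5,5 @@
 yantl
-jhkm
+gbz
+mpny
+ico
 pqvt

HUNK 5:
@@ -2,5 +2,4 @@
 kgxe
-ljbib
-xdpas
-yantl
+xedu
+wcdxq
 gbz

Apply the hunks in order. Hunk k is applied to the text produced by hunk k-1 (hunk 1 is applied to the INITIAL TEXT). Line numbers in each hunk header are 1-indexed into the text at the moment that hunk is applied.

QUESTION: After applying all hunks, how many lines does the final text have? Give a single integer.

Hunk 1: at line 3 remove [tolcu,kzxq,rlwkm] add [szcf,jhkm] -> 10 lines: gvewo kgxe ljbib olxv szcf jhkm pqvt iyxq ipj ajiw
Hunk 2: at line 7 remove [iyxq,ipj] add [aqx,sirc,mtakf] -> 11 lines: gvewo kgxe ljbib olxv szcf jhkm pqvt aqx sirc mtakf ajiw
Hunk 3: at line 2 remove [olxv,szcf] add [xdpas,yantl] -> 11 lines: gvewo kgxe ljbib xdpas yantl jhkm pqvt aqx sirc mtakf ajiw
Hunk 4: at line 5 remove [jhkm] add [gbz,mpny,ico] -> 13 lines: gvewo kgxe ljbib xdpas yantl gbz mpny ico pqvt aqx sirc mtakf ajiw
Hunk 5: at line 2 remove [ljbib,xdpas,yantl] add [xedu,wcdxq] -> 12 lines: gvewo kgxe xedu wcdxq gbz mpny ico pqvt aqx sirc mtakf ajiw
Final line count: 12

Answer: 12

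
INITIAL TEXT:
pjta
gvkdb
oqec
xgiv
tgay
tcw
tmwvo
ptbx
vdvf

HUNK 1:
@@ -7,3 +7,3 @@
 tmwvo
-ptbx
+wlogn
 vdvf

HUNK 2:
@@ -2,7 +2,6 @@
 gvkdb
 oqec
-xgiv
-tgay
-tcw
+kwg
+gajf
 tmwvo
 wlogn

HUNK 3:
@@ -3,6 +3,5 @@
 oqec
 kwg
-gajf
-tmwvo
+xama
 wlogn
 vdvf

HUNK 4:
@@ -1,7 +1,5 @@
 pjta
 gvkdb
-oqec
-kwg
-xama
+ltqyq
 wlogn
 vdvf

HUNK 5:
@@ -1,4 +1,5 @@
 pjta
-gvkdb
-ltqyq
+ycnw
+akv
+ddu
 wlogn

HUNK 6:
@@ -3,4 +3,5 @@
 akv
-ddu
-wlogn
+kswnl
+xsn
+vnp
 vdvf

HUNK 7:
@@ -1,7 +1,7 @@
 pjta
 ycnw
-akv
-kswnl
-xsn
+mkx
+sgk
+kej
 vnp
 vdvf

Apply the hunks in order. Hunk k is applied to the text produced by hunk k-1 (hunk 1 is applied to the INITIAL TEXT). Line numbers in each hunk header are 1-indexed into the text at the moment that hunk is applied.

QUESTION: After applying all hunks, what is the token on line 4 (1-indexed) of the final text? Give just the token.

Answer: sgk

Derivation:
Hunk 1: at line 7 remove [ptbx] add [wlogn] -> 9 lines: pjta gvkdb oqec xgiv tgay tcw tmwvo wlogn vdvf
Hunk 2: at line 2 remove [xgiv,tgay,tcw] add [kwg,gajf] -> 8 lines: pjta gvkdb oqec kwg gajf tmwvo wlogn vdvf
Hunk 3: at line 3 remove [gajf,tmwvo] add [xama] -> 7 lines: pjta gvkdb oqec kwg xama wlogn vdvf
Hunk 4: at line 1 remove [oqec,kwg,xama] add [ltqyq] -> 5 lines: pjta gvkdb ltqyq wlogn vdvf
Hunk 5: at line 1 remove [gvkdb,ltqyq] add [ycnw,akv,ddu] -> 6 lines: pjta ycnw akv ddu wlogn vdvf
Hunk 6: at line 3 remove [ddu,wlogn] add [kswnl,xsn,vnp] -> 7 lines: pjta ycnw akv kswnl xsn vnp vdvf
Hunk 7: at line 1 remove [akv,kswnl,xsn] add [mkx,sgk,kej] -> 7 lines: pjta ycnw mkx sgk kej vnp vdvf
Final line 4: sgk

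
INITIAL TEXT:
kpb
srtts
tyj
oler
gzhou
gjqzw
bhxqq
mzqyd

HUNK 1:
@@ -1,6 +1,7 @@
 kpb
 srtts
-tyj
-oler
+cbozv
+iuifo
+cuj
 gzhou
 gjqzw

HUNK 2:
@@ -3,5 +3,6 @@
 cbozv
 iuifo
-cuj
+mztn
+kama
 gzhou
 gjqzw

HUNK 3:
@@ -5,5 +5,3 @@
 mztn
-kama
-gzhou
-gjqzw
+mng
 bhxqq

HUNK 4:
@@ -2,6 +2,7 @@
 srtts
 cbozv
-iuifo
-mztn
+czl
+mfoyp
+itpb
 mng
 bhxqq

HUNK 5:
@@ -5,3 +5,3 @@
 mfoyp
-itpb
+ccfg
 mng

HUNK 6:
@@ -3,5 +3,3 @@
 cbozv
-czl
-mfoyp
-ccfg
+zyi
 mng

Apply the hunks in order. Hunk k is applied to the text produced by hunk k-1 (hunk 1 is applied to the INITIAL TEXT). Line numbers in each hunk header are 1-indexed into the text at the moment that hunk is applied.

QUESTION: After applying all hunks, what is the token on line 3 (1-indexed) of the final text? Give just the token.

Answer: cbozv

Derivation:
Hunk 1: at line 1 remove [tyj,oler] add [cbozv,iuifo,cuj] -> 9 lines: kpb srtts cbozv iuifo cuj gzhou gjqzw bhxqq mzqyd
Hunk 2: at line 3 remove [cuj] add [mztn,kama] -> 10 lines: kpb srtts cbozv iuifo mztn kama gzhou gjqzw bhxqq mzqyd
Hunk 3: at line 5 remove [kama,gzhou,gjqzw] add [mng] -> 8 lines: kpb srtts cbozv iuifo mztn mng bhxqq mzqyd
Hunk 4: at line 2 remove [iuifo,mztn] add [czl,mfoyp,itpb] -> 9 lines: kpb srtts cbozv czl mfoyp itpb mng bhxqq mzqyd
Hunk 5: at line 5 remove [itpb] add [ccfg] -> 9 lines: kpb srtts cbozv czl mfoyp ccfg mng bhxqq mzqyd
Hunk 6: at line 3 remove [czl,mfoyp,ccfg] add [zyi] -> 7 lines: kpb srtts cbozv zyi mng bhxqq mzqyd
Final line 3: cbozv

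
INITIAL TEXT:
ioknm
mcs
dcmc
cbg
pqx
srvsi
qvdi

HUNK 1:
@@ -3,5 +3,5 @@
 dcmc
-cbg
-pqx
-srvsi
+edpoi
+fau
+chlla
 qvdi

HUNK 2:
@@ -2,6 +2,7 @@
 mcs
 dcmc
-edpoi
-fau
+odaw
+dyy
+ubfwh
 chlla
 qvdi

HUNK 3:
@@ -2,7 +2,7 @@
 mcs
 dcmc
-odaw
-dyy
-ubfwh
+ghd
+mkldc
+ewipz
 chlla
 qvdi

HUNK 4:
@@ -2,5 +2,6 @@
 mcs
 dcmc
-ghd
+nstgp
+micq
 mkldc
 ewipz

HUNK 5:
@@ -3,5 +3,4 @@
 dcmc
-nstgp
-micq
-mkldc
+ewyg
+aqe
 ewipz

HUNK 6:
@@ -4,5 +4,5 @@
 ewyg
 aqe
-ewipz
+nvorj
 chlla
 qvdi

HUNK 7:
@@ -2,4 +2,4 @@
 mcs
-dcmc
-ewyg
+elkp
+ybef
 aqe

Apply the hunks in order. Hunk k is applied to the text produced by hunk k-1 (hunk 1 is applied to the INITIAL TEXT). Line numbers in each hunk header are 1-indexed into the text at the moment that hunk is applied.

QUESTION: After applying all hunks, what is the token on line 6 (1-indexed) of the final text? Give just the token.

Answer: nvorj

Derivation:
Hunk 1: at line 3 remove [cbg,pqx,srvsi] add [edpoi,fau,chlla] -> 7 lines: ioknm mcs dcmc edpoi fau chlla qvdi
Hunk 2: at line 2 remove [edpoi,fau] add [odaw,dyy,ubfwh] -> 8 lines: ioknm mcs dcmc odaw dyy ubfwh chlla qvdi
Hunk 3: at line 2 remove [odaw,dyy,ubfwh] add [ghd,mkldc,ewipz] -> 8 lines: ioknm mcs dcmc ghd mkldc ewipz chlla qvdi
Hunk 4: at line 2 remove [ghd] add [nstgp,micq] -> 9 lines: ioknm mcs dcmc nstgp micq mkldc ewipz chlla qvdi
Hunk 5: at line 3 remove [nstgp,micq,mkldc] add [ewyg,aqe] -> 8 lines: ioknm mcs dcmc ewyg aqe ewipz chlla qvdi
Hunk 6: at line 4 remove [ewipz] add [nvorj] -> 8 lines: ioknm mcs dcmc ewyg aqe nvorj chlla qvdi
Hunk 7: at line 2 remove [dcmc,ewyg] add [elkp,ybef] -> 8 lines: ioknm mcs elkp ybef aqe nvorj chlla qvdi
Final line 6: nvorj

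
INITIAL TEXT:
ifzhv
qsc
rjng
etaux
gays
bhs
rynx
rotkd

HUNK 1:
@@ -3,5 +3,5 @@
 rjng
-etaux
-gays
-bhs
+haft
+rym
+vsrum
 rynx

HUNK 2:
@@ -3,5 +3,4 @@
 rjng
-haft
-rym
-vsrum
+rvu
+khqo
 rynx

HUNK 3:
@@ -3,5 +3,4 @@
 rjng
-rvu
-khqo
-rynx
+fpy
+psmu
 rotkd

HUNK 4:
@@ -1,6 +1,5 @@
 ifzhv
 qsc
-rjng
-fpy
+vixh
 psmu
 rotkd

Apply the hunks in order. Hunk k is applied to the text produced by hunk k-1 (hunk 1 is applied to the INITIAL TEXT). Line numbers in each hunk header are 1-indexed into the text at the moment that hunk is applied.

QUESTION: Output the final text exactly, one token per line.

Answer: ifzhv
qsc
vixh
psmu
rotkd

Derivation:
Hunk 1: at line 3 remove [etaux,gays,bhs] add [haft,rym,vsrum] -> 8 lines: ifzhv qsc rjng haft rym vsrum rynx rotkd
Hunk 2: at line 3 remove [haft,rym,vsrum] add [rvu,khqo] -> 7 lines: ifzhv qsc rjng rvu khqo rynx rotkd
Hunk 3: at line 3 remove [rvu,khqo,rynx] add [fpy,psmu] -> 6 lines: ifzhv qsc rjng fpy psmu rotkd
Hunk 4: at line 1 remove [rjng,fpy] add [vixh] -> 5 lines: ifzhv qsc vixh psmu rotkd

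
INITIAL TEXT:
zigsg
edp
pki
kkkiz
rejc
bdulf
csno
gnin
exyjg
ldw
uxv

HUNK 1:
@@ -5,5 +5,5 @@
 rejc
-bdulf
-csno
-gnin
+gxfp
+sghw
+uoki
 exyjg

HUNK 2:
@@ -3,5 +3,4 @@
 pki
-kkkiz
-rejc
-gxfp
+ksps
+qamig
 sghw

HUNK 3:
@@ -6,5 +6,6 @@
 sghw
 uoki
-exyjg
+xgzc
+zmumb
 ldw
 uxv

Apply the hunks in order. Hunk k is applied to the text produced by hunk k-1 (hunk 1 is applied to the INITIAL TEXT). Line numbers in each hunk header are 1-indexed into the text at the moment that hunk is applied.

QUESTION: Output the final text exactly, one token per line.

Hunk 1: at line 5 remove [bdulf,csno,gnin] add [gxfp,sghw,uoki] -> 11 lines: zigsg edp pki kkkiz rejc gxfp sghw uoki exyjg ldw uxv
Hunk 2: at line 3 remove [kkkiz,rejc,gxfp] add [ksps,qamig] -> 10 lines: zigsg edp pki ksps qamig sghw uoki exyjg ldw uxv
Hunk 3: at line 6 remove [exyjg] add [xgzc,zmumb] -> 11 lines: zigsg edp pki ksps qamig sghw uoki xgzc zmumb ldw uxv

Answer: zigsg
edp
pki
ksps
qamig
sghw
uoki
xgzc
zmumb
ldw
uxv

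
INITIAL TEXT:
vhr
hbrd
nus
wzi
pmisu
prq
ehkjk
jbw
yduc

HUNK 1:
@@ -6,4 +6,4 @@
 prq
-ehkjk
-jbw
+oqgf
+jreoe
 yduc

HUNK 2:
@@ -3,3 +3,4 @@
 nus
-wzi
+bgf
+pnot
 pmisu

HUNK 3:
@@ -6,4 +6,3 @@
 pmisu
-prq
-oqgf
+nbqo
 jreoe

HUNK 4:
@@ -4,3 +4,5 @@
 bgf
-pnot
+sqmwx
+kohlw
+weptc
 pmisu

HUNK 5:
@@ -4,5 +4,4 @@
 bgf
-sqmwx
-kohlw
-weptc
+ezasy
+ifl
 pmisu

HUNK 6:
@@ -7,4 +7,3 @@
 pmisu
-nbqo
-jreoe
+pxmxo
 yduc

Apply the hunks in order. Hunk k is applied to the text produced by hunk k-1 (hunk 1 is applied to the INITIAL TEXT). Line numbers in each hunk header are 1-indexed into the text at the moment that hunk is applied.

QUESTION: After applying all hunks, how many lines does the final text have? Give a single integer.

Hunk 1: at line 6 remove [ehkjk,jbw] add [oqgf,jreoe] -> 9 lines: vhr hbrd nus wzi pmisu prq oqgf jreoe yduc
Hunk 2: at line 3 remove [wzi] add [bgf,pnot] -> 10 lines: vhr hbrd nus bgf pnot pmisu prq oqgf jreoe yduc
Hunk 3: at line 6 remove [prq,oqgf] add [nbqo] -> 9 lines: vhr hbrd nus bgf pnot pmisu nbqo jreoe yduc
Hunk 4: at line 4 remove [pnot] add [sqmwx,kohlw,weptc] -> 11 lines: vhr hbrd nus bgf sqmwx kohlw weptc pmisu nbqo jreoe yduc
Hunk 5: at line 4 remove [sqmwx,kohlw,weptc] add [ezasy,ifl] -> 10 lines: vhr hbrd nus bgf ezasy ifl pmisu nbqo jreoe yduc
Hunk 6: at line 7 remove [nbqo,jreoe] add [pxmxo] -> 9 lines: vhr hbrd nus bgf ezasy ifl pmisu pxmxo yduc
Final line count: 9

Answer: 9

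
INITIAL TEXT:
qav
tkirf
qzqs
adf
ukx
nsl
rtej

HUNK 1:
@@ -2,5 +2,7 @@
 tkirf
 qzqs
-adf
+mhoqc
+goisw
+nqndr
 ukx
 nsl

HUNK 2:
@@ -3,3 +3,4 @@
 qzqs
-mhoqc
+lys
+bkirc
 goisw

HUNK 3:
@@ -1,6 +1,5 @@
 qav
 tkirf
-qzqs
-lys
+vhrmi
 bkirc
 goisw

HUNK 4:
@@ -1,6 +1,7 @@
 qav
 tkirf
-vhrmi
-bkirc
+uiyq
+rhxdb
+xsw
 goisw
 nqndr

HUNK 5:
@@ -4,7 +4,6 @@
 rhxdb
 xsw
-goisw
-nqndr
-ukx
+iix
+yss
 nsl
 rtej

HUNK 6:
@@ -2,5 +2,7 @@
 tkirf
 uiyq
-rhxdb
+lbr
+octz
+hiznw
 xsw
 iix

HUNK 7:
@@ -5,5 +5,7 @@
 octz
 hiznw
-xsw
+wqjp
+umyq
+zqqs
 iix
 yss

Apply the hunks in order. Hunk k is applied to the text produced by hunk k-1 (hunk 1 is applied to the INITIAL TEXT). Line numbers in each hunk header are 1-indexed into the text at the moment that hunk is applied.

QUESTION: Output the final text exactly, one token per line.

Answer: qav
tkirf
uiyq
lbr
octz
hiznw
wqjp
umyq
zqqs
iix
yss
nsl
rtej

Derivation:
Hunk 1: at line 2 remove [adf] add [mhoqc,goisw,nqndr] -> 9 lines: qav tkirf qzqs mhoqc goisw nqndr ukx nsl rtej
Hunk 2: at line 3 remove [mhoqc] add [lys,bkirc] -> 10 lines: qav tkirf qzqs lys bkirc goisw nqndr ukx nsl rtej
Hunk 3: at line 1 remove [qzqs,lys] add [vhrmi] -> 9 lines: qav tkirf vhrmi bkirc goisw nqndr ukx nsl rtej
Hunk 4: at line 1 remove [vhrmi,bkirc] add [uiyq,rhxdb,xsw] -> 10 lines: qav tkirf uiyq rhxdb xsw goisw nqndr ukx nsl rtej
Hunk 5: at line 4 remove [goisw,nqndr,ukx] add [iix,yss] -> 9 lines: qav tkirf uiyq rhxdb xsw iix yss nsl rtej
Hunk 6: at line 2 remove [rhxdb] add [lbr,octz,hiznw] -> 11 lines: qav tkirf uiyq lbr octz hiznw xsw iix yss nsl rtej
Hunk 7: at line 5 remove [xsw] add [wqjp,umyq,zqqs] -> 13 lines: qav tkirf uiyq lbr octz hiznw wqjp umyq zqqs iix yss nsl rtej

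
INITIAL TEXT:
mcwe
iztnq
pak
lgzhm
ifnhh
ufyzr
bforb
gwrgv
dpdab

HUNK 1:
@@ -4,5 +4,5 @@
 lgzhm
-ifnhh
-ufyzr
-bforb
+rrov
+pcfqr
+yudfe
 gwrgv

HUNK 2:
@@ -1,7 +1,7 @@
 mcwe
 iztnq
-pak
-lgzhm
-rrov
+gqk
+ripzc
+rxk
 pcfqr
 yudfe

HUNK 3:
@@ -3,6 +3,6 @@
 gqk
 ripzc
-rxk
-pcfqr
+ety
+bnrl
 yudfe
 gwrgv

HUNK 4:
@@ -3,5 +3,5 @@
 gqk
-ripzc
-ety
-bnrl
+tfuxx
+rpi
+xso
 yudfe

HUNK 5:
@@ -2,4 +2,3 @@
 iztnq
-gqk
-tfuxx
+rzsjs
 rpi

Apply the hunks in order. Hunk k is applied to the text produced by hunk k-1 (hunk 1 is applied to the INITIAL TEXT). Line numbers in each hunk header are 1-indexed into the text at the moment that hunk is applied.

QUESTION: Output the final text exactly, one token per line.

Hunk 1: at line 4 remove [ifnhh,ufyzr,bforb] add [rrov,pcfqr,yudfe] -> 9 lines: mcwe iztnq pak lgzhm rrov pcfqr yudfe gwrgv dpdab
Hunk 2: at line 1 remove [pak,lgzhm,rrov] add [gqk,ripzc,rxk] -> 9 lines: mcwe iztnq gqk ripzc rxk pcfqr yudfe gwrgv dpdab
Hunk 3: at line 3 remove [rxk,pcfqr] add [ety,bnrl] -> 9 lines: mcwe iztnq gqk ripzc ety bnrl yudfe gwrgv dpdab
Hunk 4: at line 3 remove [ripzc,ety,bnrl] add [tfuxx,rpi,xso] -> 9 lines: mcwe iztnq gqk tfuxx rpi xso yudfe gwrgv dpdab
Hunk 5: at line 2 remove [gqk,tfuxx] add [rzsjs] -> 8 lines: mcwe iztnq rzsjs rpi xso yudfe gwrgv dpdab

Answer: mcwe
iztnq
rzsjs
rpi
xso
yudfe
gwrgv
dpdab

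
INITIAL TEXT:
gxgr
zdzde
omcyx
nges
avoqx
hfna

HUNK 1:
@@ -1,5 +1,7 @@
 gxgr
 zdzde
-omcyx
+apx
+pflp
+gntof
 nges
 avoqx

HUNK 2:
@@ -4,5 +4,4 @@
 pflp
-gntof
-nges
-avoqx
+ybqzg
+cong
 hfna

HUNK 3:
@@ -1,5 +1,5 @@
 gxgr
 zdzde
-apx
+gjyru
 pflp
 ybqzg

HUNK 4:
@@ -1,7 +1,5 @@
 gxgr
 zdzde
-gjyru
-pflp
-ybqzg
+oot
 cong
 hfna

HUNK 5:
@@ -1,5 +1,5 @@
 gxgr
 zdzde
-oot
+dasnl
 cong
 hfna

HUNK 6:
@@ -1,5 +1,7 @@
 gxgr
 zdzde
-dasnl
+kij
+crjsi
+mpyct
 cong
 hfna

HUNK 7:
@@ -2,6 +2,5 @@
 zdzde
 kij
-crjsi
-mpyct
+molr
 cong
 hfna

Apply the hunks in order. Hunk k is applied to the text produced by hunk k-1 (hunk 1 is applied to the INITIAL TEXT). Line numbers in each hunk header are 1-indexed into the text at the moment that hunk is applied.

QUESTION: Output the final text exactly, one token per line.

Hunk 1: at line 1 remove [omcyx] add [apx,pflp,gntof] -> 8 lines: gxgr zdzde apx pflp gntof nges avoqx hfna
Hunk 2: at line 4 remove [gntof,nges,avoqx] add [ybqzg,cong] -> 7 lines: gxgr zdzde apx pflp ybqzg cong hfna
Hunk 3: at line 1 remove [apx] add [gjyru] -> 7 lines: gxgr zdzde gjyru pflp ybqzg cong hfna
Hunk 4: at line 1 remove [gjyru,pflp,ybqzg] add [oot] -> 5 lines: gxgr zdzde oot cong hfna
Hunk 5: at line 1 remove [oot] add [dasnl] -> 5 lines: gxgr zdzde dasnl cong hfna
Hunk 6: at line 1 remove [dasnl] add [kij,crjsi,mpyct] -> 7 lines: gxgr zdzde kij crjsi mpyct cong hfna
Hunk 7: at line 2 remove [crjsi,mpyct] add [molr] -> 6 lines: gxgr zdzde kij molr cong hfna

Answer: gxgr
zdzde
kij
molr
cong
hfna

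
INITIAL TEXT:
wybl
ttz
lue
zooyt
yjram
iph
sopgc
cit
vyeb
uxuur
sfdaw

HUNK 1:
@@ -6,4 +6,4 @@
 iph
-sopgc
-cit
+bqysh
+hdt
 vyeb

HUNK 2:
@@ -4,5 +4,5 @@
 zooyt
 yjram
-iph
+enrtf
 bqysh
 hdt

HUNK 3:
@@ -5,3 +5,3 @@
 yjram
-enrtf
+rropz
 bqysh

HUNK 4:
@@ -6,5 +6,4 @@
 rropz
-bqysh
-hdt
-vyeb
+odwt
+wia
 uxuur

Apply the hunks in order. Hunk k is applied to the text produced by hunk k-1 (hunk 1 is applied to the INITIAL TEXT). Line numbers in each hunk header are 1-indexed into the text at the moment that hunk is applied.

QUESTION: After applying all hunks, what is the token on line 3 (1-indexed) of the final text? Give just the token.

Answer: lue

Derivation:
Hunk 1: at line 6 remove [sopgc,cit] add [bqysh,hdt] -> 11 lines: wybl ttz lue zooyt yjram iph bqysh hdt vyeb uxuur sfdaw
Hunk 2: at line 4 remove [iph] add [enrtf] -> 11 lines: wybl ttz lue zooyt yjram enrtf bqysh hdt vyeb uxuur sfdaw
Hunk 3: at line 5 remove [enrtf] add [rropz] -> 11 lines: wybl ttz lue zooyt yjram rropz bqysh hdt vyeb uxuur sfdaw
Hunk 4: at line 6 remove [bqysh,hdt,vyeb] add [odwt,wia] -> 10 lines: wybl ttz lue zooyt yjram rropz odwt wia uxuur sfdaw
Final line 3: lue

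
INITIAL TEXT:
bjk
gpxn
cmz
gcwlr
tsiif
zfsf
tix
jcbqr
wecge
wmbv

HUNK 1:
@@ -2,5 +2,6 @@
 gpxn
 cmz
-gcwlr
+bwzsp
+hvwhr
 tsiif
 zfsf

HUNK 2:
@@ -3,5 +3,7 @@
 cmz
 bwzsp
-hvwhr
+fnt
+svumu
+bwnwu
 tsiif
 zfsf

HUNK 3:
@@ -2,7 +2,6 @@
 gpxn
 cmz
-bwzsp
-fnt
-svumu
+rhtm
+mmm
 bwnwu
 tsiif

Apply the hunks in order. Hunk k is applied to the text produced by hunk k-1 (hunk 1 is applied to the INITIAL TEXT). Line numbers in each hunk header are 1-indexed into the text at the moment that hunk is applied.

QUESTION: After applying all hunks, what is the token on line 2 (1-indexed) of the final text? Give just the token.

Answer: gpxn

Derivation:
Hunk 1: at line 2 remove [gcwlr] add [bwzsp,hvwhr] -> 11 lines: bjk gpxn cmz bwzsp hvwhr tsiif zfsf tix jcbqr wecge wmbv
Hunk 2: at line 3 remove [hvwhr] add [fnt,svumu,bwnwu] -> 13 lines: bjk gpxn cmz bwzsp fnt svumu bwnwu tsiif zfsf tix jcbqr wecge wmbv
Hunk 3: at line 2 remove [bwzsp,fnt,svumu] add [rhtm,mmm] -> 12 lines: bjk gpxn cmz rhtm mmm bwnwu tsiif zfsf tix jcbqr wecge wmbv
Final line 2: gpxn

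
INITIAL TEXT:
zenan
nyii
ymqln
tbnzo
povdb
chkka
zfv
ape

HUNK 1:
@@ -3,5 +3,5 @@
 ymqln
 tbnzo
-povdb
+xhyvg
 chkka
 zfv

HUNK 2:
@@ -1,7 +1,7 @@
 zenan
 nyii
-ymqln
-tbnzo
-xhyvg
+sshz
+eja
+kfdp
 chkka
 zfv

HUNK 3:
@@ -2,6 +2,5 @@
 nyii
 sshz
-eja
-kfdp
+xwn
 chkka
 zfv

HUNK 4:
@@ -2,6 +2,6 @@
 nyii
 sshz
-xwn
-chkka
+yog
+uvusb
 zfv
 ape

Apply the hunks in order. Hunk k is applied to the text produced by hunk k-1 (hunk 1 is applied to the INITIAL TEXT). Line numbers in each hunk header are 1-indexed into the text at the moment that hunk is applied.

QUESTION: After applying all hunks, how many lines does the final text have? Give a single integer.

Answer: 7

Derivation:
Hunk 1: at line 3 remove [povdb] add [xhyvg] -> 8 lines: zenan nyii ymqln tbnzo xhyvg chkka zfv ape
Hunk 2: at line 1 remove [ymqln,tbnzo,xhyvg] add [sshz,eja,kfdp] -> 8 lines: zenan nyii sshz eja kfdp chkka zfv ape
Hunk 3: at line 2 remove [eja,kfdp] add [xwn] -> 7 lines: zenan nyii sshz xwn chkka zfv ape
Hunk 4: at line 2 remove [xwn,chkka] add [yog,uvusb] -> 7 lines: zenan nyii sshz yog uvusb zfv ape
Final line count: 7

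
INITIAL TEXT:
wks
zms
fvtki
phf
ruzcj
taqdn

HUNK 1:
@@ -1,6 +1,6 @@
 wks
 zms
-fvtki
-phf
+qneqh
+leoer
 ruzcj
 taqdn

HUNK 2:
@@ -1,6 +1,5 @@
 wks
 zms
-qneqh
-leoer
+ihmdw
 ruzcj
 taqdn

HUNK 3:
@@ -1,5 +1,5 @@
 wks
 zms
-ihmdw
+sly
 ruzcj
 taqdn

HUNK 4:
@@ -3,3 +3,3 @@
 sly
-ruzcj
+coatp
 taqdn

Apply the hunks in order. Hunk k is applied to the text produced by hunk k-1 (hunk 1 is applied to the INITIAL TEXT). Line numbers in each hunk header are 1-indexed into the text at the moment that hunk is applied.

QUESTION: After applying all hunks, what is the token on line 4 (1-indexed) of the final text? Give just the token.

Hunk 1: at line 1 remove [fvtki,phf] add [qneqh,leoer] -> 6 lines: wks zms qneqh leoer ruzcj taqdn
Hunk 2: at line 1 remove [qneqh,leoer] add [ihmdw] -> 5 lines: wks zms ihmdw ruzcj taqdn
Hunk 3: at line 1 remove [ihmdw] add [sly] -> 5 lines: wks zms sly ruzcj taqdn
Hunk 4: at line 3 remove [ruzcj] add [coatp] -> 5 lines: wks zms sly coatp taqdn
Final line 4: coatp

Answer: coatp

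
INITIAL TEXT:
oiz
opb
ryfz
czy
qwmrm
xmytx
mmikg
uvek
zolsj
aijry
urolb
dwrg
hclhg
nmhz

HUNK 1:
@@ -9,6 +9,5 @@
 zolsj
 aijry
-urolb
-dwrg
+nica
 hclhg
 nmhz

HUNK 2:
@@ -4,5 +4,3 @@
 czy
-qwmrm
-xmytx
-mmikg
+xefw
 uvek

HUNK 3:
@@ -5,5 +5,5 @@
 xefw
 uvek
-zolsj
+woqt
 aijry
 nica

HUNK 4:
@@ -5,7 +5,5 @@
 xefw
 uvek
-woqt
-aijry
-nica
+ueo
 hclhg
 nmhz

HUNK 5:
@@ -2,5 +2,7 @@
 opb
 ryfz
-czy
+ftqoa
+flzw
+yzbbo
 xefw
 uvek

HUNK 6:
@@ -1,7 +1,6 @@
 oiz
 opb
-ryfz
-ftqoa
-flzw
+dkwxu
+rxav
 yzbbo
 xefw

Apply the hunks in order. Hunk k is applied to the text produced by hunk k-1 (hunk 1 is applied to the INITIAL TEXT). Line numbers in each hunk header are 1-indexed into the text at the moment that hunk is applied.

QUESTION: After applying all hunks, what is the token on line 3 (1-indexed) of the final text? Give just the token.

Hunk 1: at line 9 remove [urolb,dwrg] add [nica] -> 13 lines: oiz opb ryfz czy qwmrm xmytx mmikg uvek zolsj aijry nica hclhg nmhz
Hunk 2: at line 4 remove [qwmrm,xmytx,mmikg] add [xefw] -> 11 lines: oiz opb ryfz czy xefw uvek zolsj aijry nica hclhg nmhz
Hunk 3: at line 5 remove [zolsj] add [woqt] -> 11 lines: oiz opb ryfz czy xefw uvek woqt aijry nica hclhg nmhz
Hunk 4: at line 5 remove [woqt,aijry,nica] add [ueo] -> 9 lines: oiz opb ryfz czy xefw uvek ueo hclhg nmhz
Hunk 5: at line 2 remove [czy] add [ftqoa,flzw,yzbbo] -> 11 lines: oiz opb ryfz ftqoa flzw yzbbo xefw uvek ueo hclhg nmhz
Hunk 6: at line 1 remove [ryfz,ftqoa,flzw] add [dkwxu,rxav] -> 10 lines: oiz opb dkwxu rxav yzbbo xefw uvek ueo hclhg nmhz
Final line 3: dkwxu

Answer: dkwxu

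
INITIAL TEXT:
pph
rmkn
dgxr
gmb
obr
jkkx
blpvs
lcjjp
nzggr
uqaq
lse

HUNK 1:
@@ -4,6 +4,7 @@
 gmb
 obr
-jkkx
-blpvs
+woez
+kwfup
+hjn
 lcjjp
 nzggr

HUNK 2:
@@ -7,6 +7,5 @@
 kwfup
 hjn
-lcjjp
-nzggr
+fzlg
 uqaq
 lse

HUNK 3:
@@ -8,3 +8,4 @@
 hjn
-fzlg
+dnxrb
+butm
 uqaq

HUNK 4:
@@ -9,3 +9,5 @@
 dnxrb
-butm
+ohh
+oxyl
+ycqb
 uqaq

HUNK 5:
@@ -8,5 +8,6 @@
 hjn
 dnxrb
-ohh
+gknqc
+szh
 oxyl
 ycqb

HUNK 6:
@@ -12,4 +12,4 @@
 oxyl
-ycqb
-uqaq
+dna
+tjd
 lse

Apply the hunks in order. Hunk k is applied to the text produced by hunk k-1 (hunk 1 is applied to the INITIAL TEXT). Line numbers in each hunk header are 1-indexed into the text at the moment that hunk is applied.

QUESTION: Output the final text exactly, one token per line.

Answer: pph
rmkn
dgxr
gmb
obr
woez
kwfup
hjn
dnxrb
gknqc
szh
oxyl
dna
tjd
lse

Derivation:
Hunk 1: at line 4 remove [jkkx,blpvs] add [woez,kwfup,hjn] -> 12 lines: pph rmkn dgxr gmb obr woez kwfup hjn lcjjp nzggr uqaq lse
Hunk 2: at line 7 remove [lcjjp,nzggr] add [fzlg] -> 11 lines: pph rmkn dgxr gmb obr woez kwfup hjn fzlg uqaq lse
Hunk 3: at line 8 remove [fzlg] add [dnxrb,butm] -> 12 lines: pph rmkn dgxr gmb obr woez kwfup hjn dnxrb butm uqaq lse
Hunk 4: at line 9 remove [butm] add [ohh,oxyl,ycqb] -> 14 lines: pph rmkn dgxr gmb obr woez kwfup hjn dnxrb ohh oxyl ycqb uqaq lse
Hunk 5: at line 8 remove [ohh] add [gknqc,szh] -> 15 lines: pph rmkn dgxr gmb obr woez kwfup hjn dnxrb gknqc szh oxyl ycqb uqaq lse
Hunk 6: at line 12 remove [ycqb,uqaq] add [dna,tjd] -> 15 lines: pph rmkn dgxr gmb obr woez kwfup hjn dnxrb gknqc szh oxyl dna tjd lse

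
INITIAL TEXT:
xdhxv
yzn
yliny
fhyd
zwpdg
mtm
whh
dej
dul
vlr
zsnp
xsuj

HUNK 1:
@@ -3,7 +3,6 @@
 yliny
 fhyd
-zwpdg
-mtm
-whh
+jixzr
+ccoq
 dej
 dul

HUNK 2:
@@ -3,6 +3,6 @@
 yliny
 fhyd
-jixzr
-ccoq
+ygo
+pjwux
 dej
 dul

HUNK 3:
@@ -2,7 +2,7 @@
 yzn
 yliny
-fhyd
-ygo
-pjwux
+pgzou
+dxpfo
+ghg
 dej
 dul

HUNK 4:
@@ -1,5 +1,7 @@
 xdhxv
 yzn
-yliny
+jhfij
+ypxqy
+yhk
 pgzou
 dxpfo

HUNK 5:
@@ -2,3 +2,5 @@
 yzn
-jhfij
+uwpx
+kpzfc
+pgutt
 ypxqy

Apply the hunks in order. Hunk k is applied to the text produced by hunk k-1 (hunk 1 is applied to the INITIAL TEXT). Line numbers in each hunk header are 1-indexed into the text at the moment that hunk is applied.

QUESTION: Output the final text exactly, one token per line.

Answer: xdhxv
yzn
uwpx
kpzfc
pgutt
ypxqy
yhk
pgzou
dxpfo
ghg
dej
dul
vlr
zsnp
xsuj

Derivation:
Hunk 1: at line 3 remove [zwpdg,mtm,whh] add [jixzr,ccoq] -> 11 lines: xdhxv yzn yliny fhyd jixzr ccoq dej dul vlr zsnp xsuj
Hunk 2: at line 3 remove [jixzr,ccoq] add [ygo,pjwux] -> 11 lines: xdhxv yzn yliny fhyd ygo pjwux dej dul vlr zsnp xsuj
Hunk 3: at line 2 remove [fhyd,ygo,pjwux] add [pgzou,dxpfo,ghg] -> 11 lines: xdhxv yzn yliny pgzou dxpfo ghg dej dul vlr zsnp xsuj
Hunk 4: at line 1 remove [yliny] add [jhfij,ypxqy,yhk] -> 13 lines: xdhxv yzn jhfij ypxqy yhk pgzou dxpfo ghg dej dul vlr zsnp xsuj
Hunk 5: at line 2 remove [jhfij] add [uwpx,kpzfc,pgutt] -> 15 lines: xdhxv yzn uwpx kpzfc pgutt ypxqy yhk pgzou dxpfo ghg dej dul vlr zsnp xsuj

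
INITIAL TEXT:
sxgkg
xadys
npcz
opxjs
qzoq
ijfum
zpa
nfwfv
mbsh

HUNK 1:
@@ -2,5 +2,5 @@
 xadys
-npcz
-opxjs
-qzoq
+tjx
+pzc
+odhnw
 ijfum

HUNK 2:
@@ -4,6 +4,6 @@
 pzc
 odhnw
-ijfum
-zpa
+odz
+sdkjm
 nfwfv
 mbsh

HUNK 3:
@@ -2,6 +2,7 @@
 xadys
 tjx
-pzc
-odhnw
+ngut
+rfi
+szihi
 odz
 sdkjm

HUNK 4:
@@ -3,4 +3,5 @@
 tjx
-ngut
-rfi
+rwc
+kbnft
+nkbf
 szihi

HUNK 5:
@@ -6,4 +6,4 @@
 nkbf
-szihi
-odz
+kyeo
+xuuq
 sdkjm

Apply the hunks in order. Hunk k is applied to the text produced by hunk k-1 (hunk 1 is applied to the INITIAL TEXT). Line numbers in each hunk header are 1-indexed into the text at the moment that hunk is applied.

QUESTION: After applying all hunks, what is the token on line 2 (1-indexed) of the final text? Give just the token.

Answer: xadys

Derivation:
Hunk 1: at line 2 remove [npcz,opxjs,qzoq] add [tjx,pzc,odhnw] -> 9 lines: sxgkg xadys tjx pzc odhnw ijfum zpa nfwfv mbsh
Hunk 2: at line 4 remove [ijfum,zpa] add [odz,sdkjm] -> 9 lines: sxgkg xadys tjx pzc odhnw odz sdkjm nfwfv mbsh
Hunk 3: at line 2 remove [pzc,odhnw] add [ngut,rfi,szihi] -> 10 lines: sxgkg xadys tjx ngut rfi szihi odz sdkjm nfwfv mbsh
Hunk 4: at line 3 remove [ngut,rfi] add [rwc,kbnft,nkbf] -> 11 lines: sxgkg xadys tjx rwc kbnft nkbf szihi odz sdkjm nfwfv mbsh
Hunk 5: at line 6 remove [szihi,odz] add [kyeo,xuuq] -> 11 lines: sxgkg xadys tjx rwc kbnft nkbf kyeo xuuq sdkjm nfwfv mbsh
Final line 2: xadys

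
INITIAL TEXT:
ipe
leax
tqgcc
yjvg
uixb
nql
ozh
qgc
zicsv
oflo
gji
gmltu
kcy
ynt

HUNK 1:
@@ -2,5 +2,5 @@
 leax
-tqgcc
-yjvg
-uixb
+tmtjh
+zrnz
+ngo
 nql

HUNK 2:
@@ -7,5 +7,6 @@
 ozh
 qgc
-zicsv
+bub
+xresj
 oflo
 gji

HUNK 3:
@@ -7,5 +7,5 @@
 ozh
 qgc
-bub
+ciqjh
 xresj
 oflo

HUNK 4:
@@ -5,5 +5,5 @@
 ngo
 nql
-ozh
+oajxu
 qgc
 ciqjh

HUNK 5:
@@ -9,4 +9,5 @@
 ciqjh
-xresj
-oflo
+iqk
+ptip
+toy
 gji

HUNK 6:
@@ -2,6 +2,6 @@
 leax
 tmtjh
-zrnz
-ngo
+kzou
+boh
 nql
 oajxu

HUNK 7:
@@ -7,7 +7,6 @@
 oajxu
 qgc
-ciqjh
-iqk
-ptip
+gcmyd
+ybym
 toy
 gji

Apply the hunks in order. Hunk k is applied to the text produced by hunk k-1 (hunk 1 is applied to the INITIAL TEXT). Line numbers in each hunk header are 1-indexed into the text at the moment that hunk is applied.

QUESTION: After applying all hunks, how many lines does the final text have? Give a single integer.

Hunk 1: at line 2 remove [tqgcc,yjvg,uixb] add [tmtjh,zrnz,ngo] -> 14 lines: ipe leax tmtjh zrnz ngo nql ozh qgc zicsv oflo gji gmltu kcy ynt
Hunk 2: at line 7 remove [zicsv] add [bub,xresj] -> 15 lines: ipe leax tmtjh zrnz ngo nql ozh qgc bub xresj oflo gji gmltu kcy ynt
Hunk 3: at line 7 remove [bub] add [ciqjh] -> 15 lines: ipe leax tmtjh zrnz ngo nql ozh qgc ciqjh xresj oflo gji gmltu kcy ynt
Hunk 4: at line 5 remove [ozh] add [oajxu] -> 15 lines: ipe leax tmtjh zrnz ngo nql oajxu qgc ciqjh xresj oflo gji gmltu kcy ynt
Hunk 5: at line 9 remove [xresj,oflo] add [iqk,ptip,toy] -> 16 lines: ipe leax tmtjh zrnz ngo nql oajxu qgc ciqjh iqk ptip toy gji gmltu kcy ynt
Hunk 6: at line 2 remove [zrnz,ngo] add [kzou,boh] -> 16 lines: ipe leax tmtjh kzou boh nql oajxu qgc ciqjh iqk ptip toy gji gmltu kcy ynt
Hunk 7: at line 7 remove [ciqjh,iqk,ptip] add [gcmyd,ybym] -> 15 lines: ipe leax tmtjh kzou boh nql oajxu qgc gcmyd ybym toy gji gmltu kcy ynt
Final line count: 15

Answer: 15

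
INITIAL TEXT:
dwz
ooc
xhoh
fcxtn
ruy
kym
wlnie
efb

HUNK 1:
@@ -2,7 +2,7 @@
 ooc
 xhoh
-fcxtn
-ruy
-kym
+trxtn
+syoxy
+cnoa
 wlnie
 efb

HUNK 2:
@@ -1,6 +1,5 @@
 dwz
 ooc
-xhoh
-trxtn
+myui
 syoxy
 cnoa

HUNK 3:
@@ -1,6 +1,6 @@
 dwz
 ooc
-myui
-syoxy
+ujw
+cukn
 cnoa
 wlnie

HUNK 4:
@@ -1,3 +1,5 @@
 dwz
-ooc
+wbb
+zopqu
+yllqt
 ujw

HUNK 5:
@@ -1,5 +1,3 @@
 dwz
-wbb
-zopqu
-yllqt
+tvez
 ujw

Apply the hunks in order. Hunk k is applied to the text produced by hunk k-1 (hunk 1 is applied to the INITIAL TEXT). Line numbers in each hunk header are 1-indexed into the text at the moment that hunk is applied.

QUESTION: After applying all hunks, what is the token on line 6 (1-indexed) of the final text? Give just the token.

Hunk 1: at line 2 remove [fcxtn,ruy,kym] add [trxtn,syoxy,cnoa] -> 8 lines: dwz ooc xhoh trxtn syoxy cnoa wlnie efb
Hunk 2: at line 1 remove [xhoh,trxtn] add [myui] -> 7 lines: dwz ooc myui syoxy cnoa wlnie efb
Hunk 3: at line 1 remove [myui,syoxy] add [ujw,cukn] -> 7 lines: dwz ooc ujw cukn cnoa wlnie efb
Hunk 4: at line 1 remove [ooc] add [wbb,zopqu,yllqt] -> 9 lines: dwz wbb zopqu yllqt ujw cukn cnoa wlnie efb
Hunk 5: at line 1 remove [wbb,zopqu,yllqt] add [tvez] -> 7 lines: dwz tvez ujw cukn cnoa wlnie efb
Final line 6: wlnie

Answer: wlnie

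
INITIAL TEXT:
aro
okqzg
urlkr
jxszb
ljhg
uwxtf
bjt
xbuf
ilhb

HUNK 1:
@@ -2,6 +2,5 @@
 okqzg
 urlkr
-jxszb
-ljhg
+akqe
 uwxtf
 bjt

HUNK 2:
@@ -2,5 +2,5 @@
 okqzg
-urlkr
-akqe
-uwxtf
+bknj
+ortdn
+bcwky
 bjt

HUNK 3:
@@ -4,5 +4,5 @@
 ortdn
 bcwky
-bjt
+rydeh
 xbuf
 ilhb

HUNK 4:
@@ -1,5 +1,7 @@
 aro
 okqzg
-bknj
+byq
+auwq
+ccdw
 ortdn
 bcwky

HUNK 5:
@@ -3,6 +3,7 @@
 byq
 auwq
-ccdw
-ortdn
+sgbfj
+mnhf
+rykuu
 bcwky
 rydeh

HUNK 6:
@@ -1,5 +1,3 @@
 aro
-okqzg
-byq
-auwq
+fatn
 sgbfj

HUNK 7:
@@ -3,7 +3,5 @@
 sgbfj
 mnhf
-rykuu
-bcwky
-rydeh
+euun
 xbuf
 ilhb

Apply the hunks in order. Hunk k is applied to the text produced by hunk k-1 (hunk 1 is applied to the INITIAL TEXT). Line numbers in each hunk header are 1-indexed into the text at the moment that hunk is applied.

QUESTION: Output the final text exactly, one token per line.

Hunk 1: at line 2 remove [jxszb,ljhg] add [akqe] -> 8 lines: aro okqzg urlkr akqe uwxtf bjt xbuf ilhb
Hunk 2: at line 2 remove [urlkr,akqe,uwxtf] add [bknj,ortdn,bcwky] -> 8 lines: aro okqzg bknj ortdn bcwky bjt xbuf ilhb
Hunk 3: at line 4 remove [bjt] add [rydeh] -> 8 lines: aro okqzg bknj ortdn bcwky rydeh xbuf ilhb
Hunk 4: at line 1 remove [bknj] add [byq,auwq,ccdw] -> 10 lines: aro okqzg byq auwq ccdw ortdn bcwky rydeh xbuf ilhb
Hunk 5: at line 3 remove [ccdw,ortdn] add [sgbfj,mnhf,rykuu] -> 11 lines: aro okqzg byq auwq sgbfj mnhf rykuu bcwky rydeh xbuf ilhb
Hunk 6: at line 1 remove [okqzg,byq,auwq] add [fatn] -> 9 lines: aro fatn sgbfj mnhf rykuu bcwky rydeh xbuf ilhb
Hunk 7: at line 3 remove [rykuu,bcwky,rydeh] add [euun] -> 7 lines: aro fatn sgbfj mnhf euun xbuf ilhb

Answer: aro
fatn
sgbfj
mnhf
euun
xbuf
ilhb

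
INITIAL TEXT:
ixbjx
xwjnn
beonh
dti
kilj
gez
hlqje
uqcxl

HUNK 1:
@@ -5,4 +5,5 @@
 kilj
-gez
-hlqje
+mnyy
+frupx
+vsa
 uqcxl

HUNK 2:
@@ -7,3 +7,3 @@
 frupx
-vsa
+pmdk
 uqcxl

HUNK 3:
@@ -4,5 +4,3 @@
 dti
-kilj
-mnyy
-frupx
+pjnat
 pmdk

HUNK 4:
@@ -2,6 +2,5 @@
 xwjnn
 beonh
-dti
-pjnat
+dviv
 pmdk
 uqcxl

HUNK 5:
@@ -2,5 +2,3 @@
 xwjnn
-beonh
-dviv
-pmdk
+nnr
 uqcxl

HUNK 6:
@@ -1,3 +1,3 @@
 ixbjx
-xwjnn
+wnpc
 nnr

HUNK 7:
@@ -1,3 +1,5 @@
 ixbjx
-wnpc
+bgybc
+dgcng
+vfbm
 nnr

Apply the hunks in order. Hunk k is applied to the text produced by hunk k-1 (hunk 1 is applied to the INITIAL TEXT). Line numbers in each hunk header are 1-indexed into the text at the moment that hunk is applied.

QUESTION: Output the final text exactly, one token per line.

Answer: ixbjx
bgybc
dgcng
vfbm
nnr
uqcxl

Derivation:
Hunk 1: at line 5 remove [gez,hlqje] add [mnyy,frupx,vsa] -> 9 lines: ixbjx xwjnn beonh dti kilj mnyy frupx vsa uqcxl
Hunk 2: at line 7 remove [vsa] add [pmdk] -> 9 lines: ixbjx xwjnn beonh dti kilj mnyy frupx pmdk uqcxl
Hunk 3: at line 4 remove [kilj,mnyy,frupx] add [pjnat] -> 7 lines: ixbjx xwjnn beonh dti pjnat pmdk uqcxl
Hunk 4: at line 2 remove [dti,pjnat] add [dviv] -> 6 lines: ixbjx xwjnn beonh dviv pmdk uqcxl
Hunk 5: at line 2 remove [beonh,dviv,pmdk] add [nnr] -> 4 lines: ixbjx xwjnn nnr uqcxl
Hunk 6: at line 1 remove [xwjnn] add [wnpc] -> 4 lines: ixbjx wnpc nnr uqcxl
Hunk 7: at line 1 remove [wnpc] add [bgybc,dgcng,vfbm] -> 6 lines: ixbjx bgybc dgcng vfbm nnr uqcxl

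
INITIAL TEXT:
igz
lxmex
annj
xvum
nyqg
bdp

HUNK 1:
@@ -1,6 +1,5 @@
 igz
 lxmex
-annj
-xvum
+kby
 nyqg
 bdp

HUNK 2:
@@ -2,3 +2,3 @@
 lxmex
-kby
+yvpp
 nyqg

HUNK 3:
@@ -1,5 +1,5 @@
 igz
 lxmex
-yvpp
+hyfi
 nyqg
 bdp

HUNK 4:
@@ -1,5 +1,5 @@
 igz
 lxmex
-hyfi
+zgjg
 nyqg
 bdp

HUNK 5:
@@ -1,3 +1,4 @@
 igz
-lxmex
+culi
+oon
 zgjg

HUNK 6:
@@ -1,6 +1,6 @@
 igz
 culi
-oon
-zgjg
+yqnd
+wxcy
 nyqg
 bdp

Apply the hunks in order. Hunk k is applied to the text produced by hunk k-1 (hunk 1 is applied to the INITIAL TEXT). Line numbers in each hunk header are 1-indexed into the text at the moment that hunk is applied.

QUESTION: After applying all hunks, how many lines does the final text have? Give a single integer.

Hunk 1: at line 1 remove [annj,xvum] add [kby] -> 5 lines: igz lxmex kby nyqg bdp
Hunk 2: at line 2 remove [kby] add [yvpp] -> 5 lines: igz lxmex yvpp nyqg bdp
Hunk 3: at line 1 remove [yvpp] add [hyfi] -> 5 lines: igz lxmex hyfi nyqg bdp
Hunk 4: at line 1 remove [hyfi] add [zgjg] -> 5 lines: igz lxmex zgjg nyqg bdp
Hunk 5: at line 1 remove [lxmex] add [culi,oon] -> 6 lines: igz culi oon zgjg nyqg bdp
Hunk 6: at line 1 remove [oon,zgjg] add [yqnd,wxcy] -> 6 lines: igz culi yqnd wxcy nyqg bdp
Final line count: 6

Answer: 6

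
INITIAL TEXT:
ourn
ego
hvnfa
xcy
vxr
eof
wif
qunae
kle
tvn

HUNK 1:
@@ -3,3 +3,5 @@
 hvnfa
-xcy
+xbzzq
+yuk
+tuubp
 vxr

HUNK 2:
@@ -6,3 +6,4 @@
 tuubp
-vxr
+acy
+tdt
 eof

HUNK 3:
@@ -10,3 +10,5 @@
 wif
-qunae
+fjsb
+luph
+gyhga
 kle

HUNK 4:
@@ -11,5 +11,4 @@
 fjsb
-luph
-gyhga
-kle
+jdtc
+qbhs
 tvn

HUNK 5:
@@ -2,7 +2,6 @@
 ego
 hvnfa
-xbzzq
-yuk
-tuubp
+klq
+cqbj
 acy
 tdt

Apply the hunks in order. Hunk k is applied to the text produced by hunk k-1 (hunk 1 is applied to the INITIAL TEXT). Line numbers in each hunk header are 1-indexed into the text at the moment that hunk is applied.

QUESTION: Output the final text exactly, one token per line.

Answer: ourn
ego
hvnfa
klq
cqbj
acy
tdt
eof
wif
fjsb
jdtc
qbhs
tvn

Derivation:
Hunk 1: at line 3 remove [xcy] add [xbzzq,yuk,tuubp] -> 12 lines: ourn ego hvnfa xbzzq yuk tuubp vxr eof wif qunae kle tvn
Hunk 2: at line 6 remove [vxr] add [acy,tdt] -> 13 lines: ourn ego hvnfa xbzzq yuk tuubp acy tdt eof wif qunae kle tvn
Hunk 3: at line 10 remove [qunae] add [fjsb,luph,gyhga] -> 15 lines: ourn ego hvnfa xbzzq yuk tuubp acy tdt eof wif fjsb luph gyhga kle tvn
Hunk 4: at line 11 remove [luph,gyhga,kle] add [jdtc,qbhs] -> 14 lines: ourn ego hvnfa xbzzq yuk tuubp acy tdt eof wif fjsb jdtc qbhs tvn
Hunk 5: at line 2 remove [xbzzq,yuk,tuubp] add [klq,cqbj] -> 13 lines: ourn ego hvnfa klq cqbj acy tdt eof wif fjsb jdtc qbhs tvn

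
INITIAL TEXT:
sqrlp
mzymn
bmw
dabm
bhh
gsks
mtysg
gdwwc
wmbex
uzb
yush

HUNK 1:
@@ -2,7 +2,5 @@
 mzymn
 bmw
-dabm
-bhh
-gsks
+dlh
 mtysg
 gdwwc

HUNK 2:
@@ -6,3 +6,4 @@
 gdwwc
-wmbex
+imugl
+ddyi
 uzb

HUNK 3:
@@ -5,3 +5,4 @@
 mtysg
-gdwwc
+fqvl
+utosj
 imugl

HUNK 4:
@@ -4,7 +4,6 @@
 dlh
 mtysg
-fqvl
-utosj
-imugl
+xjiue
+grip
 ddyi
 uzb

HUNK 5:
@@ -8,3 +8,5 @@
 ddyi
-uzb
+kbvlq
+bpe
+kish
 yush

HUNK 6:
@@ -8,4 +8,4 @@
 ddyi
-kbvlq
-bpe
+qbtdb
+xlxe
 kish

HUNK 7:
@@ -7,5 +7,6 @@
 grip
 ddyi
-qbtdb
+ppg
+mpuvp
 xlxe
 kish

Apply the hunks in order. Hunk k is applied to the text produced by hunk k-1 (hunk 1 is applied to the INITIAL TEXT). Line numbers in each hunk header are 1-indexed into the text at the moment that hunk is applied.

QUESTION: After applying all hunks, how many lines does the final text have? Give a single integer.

Answer: 13

Derivation:
Hunk 1: at line 2 remove [dabm,bhh,gsks] add [dlh] -> 9 lines: sqrlp mzymn bmw dlh mtysg gdwwc wmbex uzb yush
Hunk 2: at line 6 remove [wmbex] add [imugl,ddyi] -> 10 lines: sqrlp mzymn bmw dlh mtysg gdwwc imugl ddyi uzb yush
Hunk 3: at line 5 remove [gdwwc] add [fqvl,utosj] -> 11 lines: sqrlp mzymn bmw dlh mtysg fqvl utosj imugl ddyi uzb yush
Hunk 4: at line 4 remove [fqvl,utosj,imugl] add [xjiue,grip] -> 10 lines: sqrlp mzymn bmw dlh mtysg xjiue grip ddyi uzb yush
Hunk 5: at line 8 remove [uzb] add [kbvlq,bpe,kish] -> 12 lines: sqrlp mzymn bmw dlh mtysg xjiue grip ddyi kbvlq bpe kish yush
Hunk 6: at line 8 remove [kbvlq,bpe] add [qbtdb,xlxe] -> 12 lines: sqrlp mzymn bmw dlh mtysg xjiue grip ddyi qbtdb xlxe kish yush
Hunk 7: at line 7 remove [qbtdb] add [ppg,mpuvp] -> 13 lines: sqrlp mzymn bmw dlh mtysg xjiue grip ddyi ppg mpuvp xlxe kish yush
Final line count: 13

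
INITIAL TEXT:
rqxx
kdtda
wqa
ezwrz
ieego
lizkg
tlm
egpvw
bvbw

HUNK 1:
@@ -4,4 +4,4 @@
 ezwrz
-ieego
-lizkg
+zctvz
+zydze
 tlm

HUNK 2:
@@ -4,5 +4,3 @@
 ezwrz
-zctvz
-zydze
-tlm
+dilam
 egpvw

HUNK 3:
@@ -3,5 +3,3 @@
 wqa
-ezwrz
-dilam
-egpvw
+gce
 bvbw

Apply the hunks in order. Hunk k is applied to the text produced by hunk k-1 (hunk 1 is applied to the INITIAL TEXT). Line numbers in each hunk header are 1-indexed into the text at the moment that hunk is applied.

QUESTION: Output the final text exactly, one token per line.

Hunk 1: at line 4 remove [ieego,lizkg] add [zctvz,zydze] -> 9 lines: rqxx kdtda wqa ezwrz zctvz zydze tlm egpvw bvbw
Hunk 2: at line 4 remove [zctvz,zydze,tlm] add [dilam] -> 7 lines: rqxx kdtda wqa ezwrz dilam egpvw bvbw
Hunk 3: at line 3 remove [ezwrz,dilam,egpvw] add [gce] -> 5 lines: rqxx kdtda wqa gce bvbw

Answer: rqxx
kdtda
wqa
gce
bvbw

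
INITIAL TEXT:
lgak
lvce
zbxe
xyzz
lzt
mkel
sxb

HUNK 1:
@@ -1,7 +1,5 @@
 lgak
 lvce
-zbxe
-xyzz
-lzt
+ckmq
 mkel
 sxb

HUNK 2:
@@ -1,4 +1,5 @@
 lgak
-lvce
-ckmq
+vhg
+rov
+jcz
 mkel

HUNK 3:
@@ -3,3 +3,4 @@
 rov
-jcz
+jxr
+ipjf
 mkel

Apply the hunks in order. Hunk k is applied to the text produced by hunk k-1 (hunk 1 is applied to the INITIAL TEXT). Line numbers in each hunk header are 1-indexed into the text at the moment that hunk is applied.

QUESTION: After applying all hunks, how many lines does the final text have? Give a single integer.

Answer: 7

Derivation:
Hunk 1: at line 1 remove [zbxe,xyzz,lzt] add [ckmq] -> 5 lines: lgak lvce ckmq mkel sxb
Hunk 2: at line 1 remove [lvce,ckmq] add [vhg,rov,jcz] -> 6 lines: lgak vhg rov jcz mkel sxb
Hunk 3: at line 3 remove [jcz] add [jxr,ipjf] -> 7 lines: lgak vhg rov jxr ipjf mkel sxb
Final line count: 7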